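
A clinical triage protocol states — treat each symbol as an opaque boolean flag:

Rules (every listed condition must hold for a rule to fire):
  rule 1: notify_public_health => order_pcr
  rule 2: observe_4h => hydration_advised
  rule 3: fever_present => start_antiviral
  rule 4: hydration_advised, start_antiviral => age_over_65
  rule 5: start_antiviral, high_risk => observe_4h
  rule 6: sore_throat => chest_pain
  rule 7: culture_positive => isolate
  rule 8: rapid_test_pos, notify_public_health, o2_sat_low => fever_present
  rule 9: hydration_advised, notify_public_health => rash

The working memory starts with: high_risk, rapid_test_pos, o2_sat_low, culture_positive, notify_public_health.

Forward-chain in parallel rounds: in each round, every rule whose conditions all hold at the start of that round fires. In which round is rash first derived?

5

Round 1: rule 1 [notify_public_health => order_pcr]; rule 7 [culture_positive => isolate]; rule 8 [rapid_test_pos, notify_public_health, o2_sat_low => fever_present]. Adds order_pcr, isolate, fever_present.
Round 2: rule 3 [fever_present => start_antiviral]. Adds start_antiviral.
Round 3: rule 5 [start_antiviral, high_risk => observe_4h]. Adds observe_4h.
Round 4: rule 2 [observe_4h => hydration_advised]. Adds hydration_advised.
Round 5: rule 4 [hydration_advised, start_antiviral => age_over_65]; rule 9 [hydration_advised, notify_public_health => rash]. Adds age_over_65, rash.
rash first appears in round 5.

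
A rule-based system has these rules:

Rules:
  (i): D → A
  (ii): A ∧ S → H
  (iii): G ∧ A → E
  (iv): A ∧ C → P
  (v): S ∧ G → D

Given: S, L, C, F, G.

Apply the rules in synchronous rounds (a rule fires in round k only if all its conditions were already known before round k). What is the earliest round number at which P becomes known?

3

Round 1 — (v), derive D.
Round 2 — (i), derive A.
Round 3 — (ii), (iii), (iv), derive H, E, P.
P first appears in round 3.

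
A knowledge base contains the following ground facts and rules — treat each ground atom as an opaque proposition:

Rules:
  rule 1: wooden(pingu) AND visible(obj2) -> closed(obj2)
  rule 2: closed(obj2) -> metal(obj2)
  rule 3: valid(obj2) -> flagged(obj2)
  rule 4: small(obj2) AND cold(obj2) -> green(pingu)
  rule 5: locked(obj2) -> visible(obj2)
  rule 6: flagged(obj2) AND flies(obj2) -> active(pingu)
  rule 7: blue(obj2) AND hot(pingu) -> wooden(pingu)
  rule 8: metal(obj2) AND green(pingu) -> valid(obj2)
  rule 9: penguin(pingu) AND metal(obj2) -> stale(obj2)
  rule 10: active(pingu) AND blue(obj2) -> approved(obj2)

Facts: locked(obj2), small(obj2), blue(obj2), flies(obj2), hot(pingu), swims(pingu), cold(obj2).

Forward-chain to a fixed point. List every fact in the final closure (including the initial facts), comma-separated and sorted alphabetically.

active(pingu), approved(obj2), blue(obj2), closed(obj2), cold(obj2), flagged(obj2), flies(obj2), green(pingu), hot(pingu), locked(obj2), metal(obj2), small(obj2), swims(pingu), valid(obj2), visible(obj2), wooden(pingu)

Round 1: rule 4 [small(obj2) AND cold(obj2) -> green(pingu)]; rule 5 [locked(obj2) -> visible(obj2)]; rule 7 [blue(obj2) AND hot(pingu) -> wooden(pingu)]. Adds green(pingu), visible(obj2), wooden(pingu).
Round 2: rule 1 [wooden(pingu) AND visible(obj2) -> closed(obj2)]. Adds closed(obj2).
Round 3: rule 2 [closed(obj2) -> metal(obj2)]. Adds metal(obj2).
Round 4: rule 8 [metal(obj2) AND green(pingu) -> valid(obj2)]. Adds valid(obj2).
Round 5: rule 3 [valid(obj2) -> flagged(obj2)]. Adds flagged(obj2).
Round 6: rule 6 [flagged(obj2) AND flies(obj2) -> active(pingu)]. Adds active(pingu).
Round 7: rule 10 [active(pingu) AND blue(obj2) -> approved(obj2)]. Adds approved(obj2).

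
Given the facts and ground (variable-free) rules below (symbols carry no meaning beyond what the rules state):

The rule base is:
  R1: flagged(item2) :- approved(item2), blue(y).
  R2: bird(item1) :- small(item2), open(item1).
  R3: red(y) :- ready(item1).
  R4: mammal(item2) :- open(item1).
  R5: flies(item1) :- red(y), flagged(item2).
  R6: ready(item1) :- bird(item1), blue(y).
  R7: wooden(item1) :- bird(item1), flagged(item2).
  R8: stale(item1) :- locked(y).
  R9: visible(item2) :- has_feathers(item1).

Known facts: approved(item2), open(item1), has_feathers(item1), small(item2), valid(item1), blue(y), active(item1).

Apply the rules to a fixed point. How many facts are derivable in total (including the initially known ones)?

15

Round 1 — R1, R2, R4, R9, derive flagged(item2), bird(item1), mammal(item2), visible(item2).
Round 2 — R6, R7, derive ready(item1), wooden(item1).
Round 3 — R3, derive red(y).
Round 4 — R5, derive flies(item1).
Closure: {active(item1), approved(item2), bird(item1), blue(y), flagged(item2), flies(item1), has_feathers(item1), mammal(item2), open(item1), ready(item1), red(y), small(item2), valid(item1), visible(item2), wooden(item1)} — 15 facts.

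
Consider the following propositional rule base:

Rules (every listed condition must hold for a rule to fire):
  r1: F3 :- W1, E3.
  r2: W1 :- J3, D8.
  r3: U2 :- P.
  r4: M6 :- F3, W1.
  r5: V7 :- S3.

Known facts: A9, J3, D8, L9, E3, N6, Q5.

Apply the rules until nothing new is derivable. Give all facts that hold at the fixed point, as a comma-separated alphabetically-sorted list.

A9, D8, E3, F3, J3, L9, M6, N6, Q5, W1

Round 1 — r2, derive W1.
Round 2 — r1, derive F3.
Round 3 — r4, derive M6.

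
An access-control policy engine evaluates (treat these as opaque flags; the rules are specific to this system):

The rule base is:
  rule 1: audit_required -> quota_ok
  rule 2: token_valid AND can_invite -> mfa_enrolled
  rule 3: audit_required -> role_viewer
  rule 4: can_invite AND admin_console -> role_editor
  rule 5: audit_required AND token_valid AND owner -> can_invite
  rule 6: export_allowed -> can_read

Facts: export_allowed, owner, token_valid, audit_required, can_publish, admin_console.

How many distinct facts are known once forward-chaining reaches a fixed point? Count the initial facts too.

Round 1 — rule 1, rule 3, rule 5, rule 6, derive quota_ok, role_viewer, can_invite, can_read.
Round 2 — rule 2, rule 4, derive mfa_enrolled, role_editor.
Closure: {admin_console, audit_required, can_invite, can_publish, can_read, export_allowed, mfa_enrolled, owner, quota_ok, role_editor, role_viewer, token_valid} — 12 facts.

12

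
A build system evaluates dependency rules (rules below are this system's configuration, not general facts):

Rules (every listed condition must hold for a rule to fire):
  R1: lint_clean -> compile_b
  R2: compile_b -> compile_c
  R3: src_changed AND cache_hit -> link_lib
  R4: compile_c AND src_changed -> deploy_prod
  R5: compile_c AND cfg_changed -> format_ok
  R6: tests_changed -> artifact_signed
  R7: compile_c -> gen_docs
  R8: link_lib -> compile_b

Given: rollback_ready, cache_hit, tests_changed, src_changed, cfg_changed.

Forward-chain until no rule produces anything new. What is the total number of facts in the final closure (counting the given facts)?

Round 1 — R3, R6, derive link_lib, artifact_signed.
Round 2 — R8, derive compile_b.
Round 3 — R2, derive compile_c.
Round 4 — R4, R5, R7, derive deploy_prod, format_ok, gen_docs.
Closure: {artifact_signed, cache_hit, cfg_changed, compile_b, compile_c, deploy_prod, format_ok, gen_docs, link_lib, rollback_ready, src_changed, tests_changed} — 12 facts.

12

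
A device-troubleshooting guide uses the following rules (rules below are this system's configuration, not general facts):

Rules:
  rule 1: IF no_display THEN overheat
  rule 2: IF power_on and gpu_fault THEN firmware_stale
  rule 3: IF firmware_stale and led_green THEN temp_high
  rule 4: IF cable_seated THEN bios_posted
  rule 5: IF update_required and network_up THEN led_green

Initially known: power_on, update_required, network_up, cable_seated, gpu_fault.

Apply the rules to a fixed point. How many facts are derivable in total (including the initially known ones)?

Round 1 fires rule 2, rule 4, rule 5, giving firmware_stale, bios_posted, led_green.
Round 2 fires rule 3, giving temp_high.
Closure: {bios_posted, cable_seated, firmware_stale, gpu_fault, led_green, network_up, power_on, temp_high, update_required} — 9 facts.

9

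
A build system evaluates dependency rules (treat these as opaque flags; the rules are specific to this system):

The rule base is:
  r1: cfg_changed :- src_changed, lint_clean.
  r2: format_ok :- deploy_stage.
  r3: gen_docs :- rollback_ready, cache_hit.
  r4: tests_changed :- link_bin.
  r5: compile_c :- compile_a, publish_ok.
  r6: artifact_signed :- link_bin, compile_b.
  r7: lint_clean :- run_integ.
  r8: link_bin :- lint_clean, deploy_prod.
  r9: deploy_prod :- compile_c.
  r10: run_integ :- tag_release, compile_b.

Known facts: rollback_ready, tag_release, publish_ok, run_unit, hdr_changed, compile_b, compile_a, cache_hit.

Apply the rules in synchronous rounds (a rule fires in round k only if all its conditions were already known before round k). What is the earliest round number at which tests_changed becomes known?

[1] r3 [gen_docs :- rollback_ready, cache_hit.]; r5 [compile_c :- compile_a, publish_ok.]; r10 [run_integ :- tag_release, compile_b.]. ⇒ new: gen_docs, compile_c, run_integ.
[2] r7 [lint_clean :- run_integ.]; r9 [deploy_prod :- compile_c.]. ⇒ new: lint_clean, deploy_prod.
[3] r8 [link_bin :- lint_clean, deploy_prod.]. ⇒ new: link_bin.
[4] r4 [tests_changed :- link_bin.]; r6 [artifact_signed :- link_bin, compile_b.]. ⇒ new: tests_changed, artifact_signed.
tests_changed first appears in round 4.

4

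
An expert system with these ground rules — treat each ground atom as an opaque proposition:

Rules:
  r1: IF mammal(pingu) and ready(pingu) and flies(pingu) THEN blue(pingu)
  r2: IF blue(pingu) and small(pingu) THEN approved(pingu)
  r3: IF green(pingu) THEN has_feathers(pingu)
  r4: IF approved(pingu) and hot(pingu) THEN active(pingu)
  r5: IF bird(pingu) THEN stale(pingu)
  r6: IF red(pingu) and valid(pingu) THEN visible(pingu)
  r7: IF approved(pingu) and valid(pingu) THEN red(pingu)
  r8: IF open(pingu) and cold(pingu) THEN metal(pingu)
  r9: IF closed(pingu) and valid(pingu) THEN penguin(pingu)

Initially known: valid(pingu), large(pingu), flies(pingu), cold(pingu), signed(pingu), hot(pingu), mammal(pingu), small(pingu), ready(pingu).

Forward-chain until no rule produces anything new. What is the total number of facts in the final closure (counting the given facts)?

14

[1] r1 [IF mammal(pingu) and ready(pingu) and flies(pingu) THEN blue(pingu)]. ⇒ new: blue(pingu).
[2] r2 [IF blue(pingu) and small(pingu) THEN approved(pingu)]. ⇒ new: approved(pingu).
[3] r4 [IF approved(pingu) and hot(pingu) THEN active(pingu)]; r7 [IF approved(pingu) and valid(pingu) THEN red(pingu)]. ⇒ new: active(pingu), red(pingu).
[4] r6 [IF red(pingu) and valid(pingu) THEN visible(pingu)]. ⇒ new: visible(pingu).
Closure: {active(pingu), approved(pingu), blue(pingu), cold(pingu), flies(pingu), hot(pingu), large(pingu), mammal(pingu), ready(pingu), red(pingu), signed(pingu), small(pingu), valid(pingu), visible(pingu)} — 14 facts.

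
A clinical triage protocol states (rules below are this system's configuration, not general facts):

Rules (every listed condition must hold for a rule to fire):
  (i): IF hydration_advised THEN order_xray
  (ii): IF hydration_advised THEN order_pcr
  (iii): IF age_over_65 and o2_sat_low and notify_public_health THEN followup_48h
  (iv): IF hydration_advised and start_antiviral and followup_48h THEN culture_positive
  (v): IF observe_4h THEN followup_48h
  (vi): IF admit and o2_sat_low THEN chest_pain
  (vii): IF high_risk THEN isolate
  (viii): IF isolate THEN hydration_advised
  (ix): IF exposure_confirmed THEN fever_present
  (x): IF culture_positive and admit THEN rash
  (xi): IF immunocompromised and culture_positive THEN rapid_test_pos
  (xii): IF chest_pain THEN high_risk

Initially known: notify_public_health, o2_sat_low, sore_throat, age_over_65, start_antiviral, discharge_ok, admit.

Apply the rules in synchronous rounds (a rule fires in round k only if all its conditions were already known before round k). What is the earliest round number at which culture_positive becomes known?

Round 1 — (iii), (vi), derive followup_48h, chest_pain.
Round 2 — (xii), derive high_risk.
Round 3 — (vii), derive isolate.
Round 4 — (viii), derive hydration_advised.
Round 5 — (i), (ii), (iv), derive order_xray, order_pcr, culture_positive.
culture_positive first appears in round 5.

5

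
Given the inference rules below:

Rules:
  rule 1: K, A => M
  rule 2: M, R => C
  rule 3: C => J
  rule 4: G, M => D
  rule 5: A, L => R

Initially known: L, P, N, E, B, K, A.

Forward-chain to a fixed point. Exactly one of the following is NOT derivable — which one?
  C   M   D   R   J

D

Round 1 — rule 1, rule 5, derive M, R.
Round 2 — rule 2, derive C.
Round 3 — rule 3, derive J.
Derived: R (round 1), J (round 3), C (round 2), M (round 1). D never appears in any round.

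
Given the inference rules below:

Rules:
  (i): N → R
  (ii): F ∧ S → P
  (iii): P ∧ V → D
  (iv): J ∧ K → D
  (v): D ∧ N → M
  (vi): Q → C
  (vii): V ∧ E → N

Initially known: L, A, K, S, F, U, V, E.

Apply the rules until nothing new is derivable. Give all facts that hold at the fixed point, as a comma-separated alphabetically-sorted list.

Round 1: (ii) [F ∧ S → P]; (vii) [V ∧ E → N]. Adds P, N.
Round 2: (i) [N → R]; (iii) [P ∧ V → D]. Adds R, D.
Round 3: (v) [D ∧ N → M]. Adds M.

A, D, E, F, K, L, M, N, P, R, S, U, V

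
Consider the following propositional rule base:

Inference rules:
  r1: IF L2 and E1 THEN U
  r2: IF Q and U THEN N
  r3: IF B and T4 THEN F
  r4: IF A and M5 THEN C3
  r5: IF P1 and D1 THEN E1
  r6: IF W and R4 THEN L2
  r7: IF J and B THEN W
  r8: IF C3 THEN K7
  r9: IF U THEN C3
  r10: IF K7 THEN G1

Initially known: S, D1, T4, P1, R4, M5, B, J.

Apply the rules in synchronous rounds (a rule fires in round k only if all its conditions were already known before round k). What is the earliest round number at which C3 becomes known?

4

Round 1: r3 [IF B and T4 THEN F]; r5 [IF P1 and D1 THEN E1]; r7 [IF J and B THEN W]. New: F, E1, W.
Round 2: r6 [IF W and R4 THEN L2]. New: L2.
Round 3: r1 [IF L2 and E1 THEN U]. New: U.
Round 4: r9 [IF U THEN C3]. New: C3.
C3 first appears in round 4.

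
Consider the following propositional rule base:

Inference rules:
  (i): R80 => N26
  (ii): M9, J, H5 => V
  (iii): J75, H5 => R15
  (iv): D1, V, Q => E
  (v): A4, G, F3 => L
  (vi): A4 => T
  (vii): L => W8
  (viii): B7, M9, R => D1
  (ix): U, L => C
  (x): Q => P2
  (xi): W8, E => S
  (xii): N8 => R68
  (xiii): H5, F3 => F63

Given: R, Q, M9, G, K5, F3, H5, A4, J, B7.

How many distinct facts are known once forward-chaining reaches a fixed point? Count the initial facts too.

19

Round 1 fires (ii), (v), (vi), (viii), (x), (xiii), giving V, L, T, D1, P2, F63.
Round 2 fires (iv), (vii), giving E, W8.
Round 3 fires (xi), giving S.
Closure: {A4, B7, D1, E, F3, F63, G, H5, J, K5, L, M9, P2, Q, R, S, T, V, W8} — 19 facts.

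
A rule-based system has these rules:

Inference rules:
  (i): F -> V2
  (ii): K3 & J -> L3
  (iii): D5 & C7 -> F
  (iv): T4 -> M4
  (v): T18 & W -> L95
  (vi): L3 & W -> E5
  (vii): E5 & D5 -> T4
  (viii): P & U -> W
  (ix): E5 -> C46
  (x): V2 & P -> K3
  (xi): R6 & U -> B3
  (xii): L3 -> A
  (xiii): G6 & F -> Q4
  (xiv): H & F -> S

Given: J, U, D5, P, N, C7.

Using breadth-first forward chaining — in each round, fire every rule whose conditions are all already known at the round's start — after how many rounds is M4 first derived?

7

Round 1 fires (iii), (viii), giving F, W.
Round 2 fires (i), giving V2.
Round 3 fires (x), giving K3.
Round 4 fires (ii), giving L3.
Round 5 fires (vi), (xii), giving E5, A.
Round 6 fires (vii), (ix), giving T4, C46.
Round 7 fires (iv), giving M4.
M4 first appears in round 7.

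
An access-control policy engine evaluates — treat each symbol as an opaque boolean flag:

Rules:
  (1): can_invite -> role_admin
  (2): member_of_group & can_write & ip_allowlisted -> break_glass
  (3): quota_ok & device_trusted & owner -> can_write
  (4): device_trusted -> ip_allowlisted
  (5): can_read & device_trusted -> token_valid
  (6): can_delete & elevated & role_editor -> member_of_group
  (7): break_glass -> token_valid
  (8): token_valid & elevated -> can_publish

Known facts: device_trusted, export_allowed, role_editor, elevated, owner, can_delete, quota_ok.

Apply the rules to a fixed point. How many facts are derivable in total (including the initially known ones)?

Round 1 — (3), (4), (6), derive can_write, ip_allowlisted, member_of_group.
Round 2 — (2), derive break_glass.
Round 3 — (7), derive token_valid.
Round 4 — (8), derive can_publish.
Closure: {break_glass, can_delete, can_publish, can_write, device_trusted, elevated, export_allowed, ip_allowlisted, member_of_group, owner, quota_ok, role_editor, token_valid} — 13 facts.

13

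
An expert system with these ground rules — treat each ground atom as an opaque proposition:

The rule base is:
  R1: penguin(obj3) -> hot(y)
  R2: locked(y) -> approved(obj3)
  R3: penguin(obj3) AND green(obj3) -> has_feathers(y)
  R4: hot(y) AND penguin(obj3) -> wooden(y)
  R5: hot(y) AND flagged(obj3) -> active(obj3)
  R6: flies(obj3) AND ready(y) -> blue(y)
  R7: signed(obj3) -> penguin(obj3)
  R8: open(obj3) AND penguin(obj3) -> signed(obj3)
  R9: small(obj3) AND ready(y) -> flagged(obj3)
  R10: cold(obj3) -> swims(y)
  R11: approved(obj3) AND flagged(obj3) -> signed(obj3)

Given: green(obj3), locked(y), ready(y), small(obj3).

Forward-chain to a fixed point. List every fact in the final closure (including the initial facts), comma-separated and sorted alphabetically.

Round 1: R2 [locked(y) -> approved(obj3)]; R9 [small(obj3) AND ready(y) -> flagged(obj3)]. Adds approved(obj3), flagged(obj3).
Round 2: R11 [approved(obj3) AND flagged(obj3) -> signed(obj3)]. Adds signed(obj3).
Round 3: R7 [signed(obj3) -> penguin(obj3)]. Adds penguin(obj3).
Round 4: R1 [penguin(obj3) -> hot(y)]; R3 [penguin(obj3) AND green(obj3) -> has_feathers(y)]. Adds hot(y), has_feathers(y).
Round 5: R4 [hot(y) AND penguin(obj3) -> wooden(y)]; R5 [hot(y) AND flagged(obj3) -> active(obj3)]. Adds wooden(y), active(obj3).

active(obj3), approved(obj3), flagged(obj3), green(obj3), has_feathers(y), hot(y), locked(y), penguin(obj3), ready(y), signed(obj3), small(obj3), wooden(y)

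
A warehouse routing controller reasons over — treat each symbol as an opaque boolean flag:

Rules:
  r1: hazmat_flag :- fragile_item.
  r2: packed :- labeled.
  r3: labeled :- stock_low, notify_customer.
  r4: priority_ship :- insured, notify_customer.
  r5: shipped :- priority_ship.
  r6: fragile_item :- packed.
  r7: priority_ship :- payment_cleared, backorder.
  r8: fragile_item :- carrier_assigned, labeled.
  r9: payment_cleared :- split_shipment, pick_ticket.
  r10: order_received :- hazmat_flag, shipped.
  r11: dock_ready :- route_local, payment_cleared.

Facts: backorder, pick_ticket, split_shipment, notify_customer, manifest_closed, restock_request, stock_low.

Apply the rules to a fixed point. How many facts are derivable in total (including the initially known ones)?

Round 1: r3 [labeled :- stock_low, notify_customer.]; r9 [payment_cleared :- split_shipment, pick_ticket.]. Adds labeled, payment_cleared.
Round 2: r2 [packed :- labeled.]; r7 [priority_ship :- payment_cleared, backorder.]. Adds packed, priority_ship.
Round 3: r5 [shipped :- priority_ship.]; r6 [fragile_item :- packed.]. Adds shipped, fragile_item.
Round 4: r1 [hazmat_flag :- fragile_item.]. Adds hazmat_flag.
Round 5: r10 [order_received :- hazmat_flag, shipped.]. Adds order_received.
Closure: {backorder, fragile_item, hazmat_flag, labeled, manifest_closed, notify_customer, order_received, packed, payment_cleared, pick_ticket, priority_ship, restock_request, shipped, split_shipment, stock_low} — 15 facts.

15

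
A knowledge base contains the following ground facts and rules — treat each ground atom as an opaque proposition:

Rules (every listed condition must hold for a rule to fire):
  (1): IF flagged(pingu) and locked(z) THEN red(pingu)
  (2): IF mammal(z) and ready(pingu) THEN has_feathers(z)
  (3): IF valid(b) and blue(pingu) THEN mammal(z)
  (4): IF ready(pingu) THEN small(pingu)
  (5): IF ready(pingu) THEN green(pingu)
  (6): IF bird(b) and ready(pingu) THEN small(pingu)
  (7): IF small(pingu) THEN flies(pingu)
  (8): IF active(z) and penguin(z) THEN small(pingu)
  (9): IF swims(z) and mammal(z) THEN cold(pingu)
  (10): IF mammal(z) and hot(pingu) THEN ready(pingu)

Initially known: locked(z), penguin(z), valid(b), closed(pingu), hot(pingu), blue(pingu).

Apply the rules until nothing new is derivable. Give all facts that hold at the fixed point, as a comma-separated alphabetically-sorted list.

Round 1: (3) [IF valid(b) and blue(pingu) THEN mammal(z)]. New: mammal(z).
Round 2: (10) [IF mammal(z) and hot(pingu) THEN ready(pingu)]. New: ready(pingu).
Round 3: (2) [IF mammal(z) and ready(pingu) THEN has_feathers(z)]; (4) [IF ready(pingu) THEN small(pingu)]; (5) [IF ready(pingu) THEN green(pingu)]. New: has_feathers(z), small(pingu), green(pingu).
Round 4: (7) [IF small(pingu) THEN flies(pingu)]. New: flies(pingu).

blue(pingu), closed(pingu), flies(pingu), green(pingu), has_feathers(z), hot(pingu), locked(z), mammal(z), penguin(z), ready(pingu), small(pingu), valid(b)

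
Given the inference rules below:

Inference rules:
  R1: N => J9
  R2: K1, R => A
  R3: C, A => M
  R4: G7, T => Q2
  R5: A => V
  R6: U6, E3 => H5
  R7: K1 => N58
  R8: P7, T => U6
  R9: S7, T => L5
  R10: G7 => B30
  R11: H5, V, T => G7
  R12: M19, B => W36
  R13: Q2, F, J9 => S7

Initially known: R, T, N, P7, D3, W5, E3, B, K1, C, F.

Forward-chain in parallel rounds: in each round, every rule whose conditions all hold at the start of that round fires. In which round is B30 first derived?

4

Round 1 — R1, R2, R7, R8, derive J9, A, N58, U6.
Round 2 — R3, R5, R6, derive M, V, H5.
Round 3 — R11, derive G7.
Round 4 — R4, R10, derive Q2, B30.
B30 first appears in round 4.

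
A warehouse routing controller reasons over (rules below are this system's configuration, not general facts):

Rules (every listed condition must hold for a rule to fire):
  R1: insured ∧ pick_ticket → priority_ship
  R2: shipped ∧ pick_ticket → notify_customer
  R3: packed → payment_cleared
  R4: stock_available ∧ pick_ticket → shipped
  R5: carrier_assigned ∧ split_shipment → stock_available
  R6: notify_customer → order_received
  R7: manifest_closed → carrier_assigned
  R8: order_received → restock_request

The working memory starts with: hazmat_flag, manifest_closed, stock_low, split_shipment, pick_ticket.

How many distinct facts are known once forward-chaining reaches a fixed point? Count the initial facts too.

11

[1] R7 [manifest_closed → carrier_assigned]. ⇒ new: carrier_assigned.
[2] R5 [carrier_assigned ∧ split_shipment → stock_available]. ⇒ new: stock_available.
[3] R4 [stock_available ∧ pick_ticket → shipped]. ⇒ new: shipped.
[4] R2 [shipped ∧ pick_ticket → notify_customer]. ⇒ new: notify_customer.
[5] R6 [notify_customer → order_received]. ⇒ new: order_received.
[6] R8 [order_received → restock_request]. ⇒ new: restock_request.
Closure: {carrier_assigned, hazmat_flag, manifest_closed, notify_customer, order_received, pick_ticket, restock_request, shipped, split_shipment, stock_available, stock_low} — 11 facts.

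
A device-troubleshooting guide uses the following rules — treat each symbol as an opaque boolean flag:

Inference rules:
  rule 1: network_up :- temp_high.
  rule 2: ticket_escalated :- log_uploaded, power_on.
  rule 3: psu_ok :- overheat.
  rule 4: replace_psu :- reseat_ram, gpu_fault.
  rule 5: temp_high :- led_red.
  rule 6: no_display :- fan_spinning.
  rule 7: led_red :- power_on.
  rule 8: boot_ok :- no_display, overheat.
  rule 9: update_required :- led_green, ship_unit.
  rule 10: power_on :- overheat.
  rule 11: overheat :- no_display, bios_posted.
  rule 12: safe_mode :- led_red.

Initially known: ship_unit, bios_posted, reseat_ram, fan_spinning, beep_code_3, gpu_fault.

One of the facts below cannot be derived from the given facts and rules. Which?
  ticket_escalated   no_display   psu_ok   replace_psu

Round 1: rule 4 [replace_psu :- reseat_ram, gpu_fault.]; rule 6 [no_display :- fan_spinning.]. Adds replace_psu, no_display.
Round 2: rule 11 [overheat :- no_display, bios_posted.]. Adds overheat.
Round 3: rule 3 [psu_ok :- overheat.]; rule 8 [boot_ok :- no_display, overheat.]; rule 10 [power_on :- overheat.]. Adds psu_ok, boot_ok, power_on.
Round 4: rule 7 [led_red :- power_on.]. Adds led_red.
Round 5: rule 5 [temp_high :- led_red.]; rule 12 [safe_mode :- led_red.]. Adds temp_high, safe_mode.
Round 6: rule 1 [network_up :- temp_high.]. Adds network_up.
Derived: no_display (round 1), psu_ok (round 3), replace_psu (round 1). ticket_escalated never appears in any round.

ticket_escalated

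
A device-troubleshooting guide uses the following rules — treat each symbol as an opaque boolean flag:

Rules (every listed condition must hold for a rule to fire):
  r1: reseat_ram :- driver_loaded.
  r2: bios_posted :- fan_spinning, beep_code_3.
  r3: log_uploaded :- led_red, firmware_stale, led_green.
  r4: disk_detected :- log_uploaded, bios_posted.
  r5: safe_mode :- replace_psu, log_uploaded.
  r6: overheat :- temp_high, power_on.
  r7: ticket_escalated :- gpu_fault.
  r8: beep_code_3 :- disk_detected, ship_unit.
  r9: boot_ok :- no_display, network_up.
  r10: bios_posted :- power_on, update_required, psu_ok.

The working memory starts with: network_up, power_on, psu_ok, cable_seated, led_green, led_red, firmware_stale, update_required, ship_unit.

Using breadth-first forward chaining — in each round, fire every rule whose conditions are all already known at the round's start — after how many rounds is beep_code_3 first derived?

3

Round 1 fires r3, r10, giving log_uploaded, bios_posted.
Round 2 fires r4, giving disk_detected.
Round 3 fires r8, giving beep_code_3.
beep_code_3 first appears in round 3.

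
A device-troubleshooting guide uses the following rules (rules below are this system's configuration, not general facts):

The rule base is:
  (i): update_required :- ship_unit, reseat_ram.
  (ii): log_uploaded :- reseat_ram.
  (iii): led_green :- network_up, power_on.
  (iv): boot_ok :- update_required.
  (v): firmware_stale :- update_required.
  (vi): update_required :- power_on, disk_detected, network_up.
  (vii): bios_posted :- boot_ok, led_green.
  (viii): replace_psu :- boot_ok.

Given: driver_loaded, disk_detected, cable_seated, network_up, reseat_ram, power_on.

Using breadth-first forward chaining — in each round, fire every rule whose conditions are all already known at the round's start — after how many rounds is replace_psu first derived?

Round 1: (ii) [log_uploaded :- reseat_ram.]; (iii) [led_green :- network_up, power_on.]; (vi) [update_required :- power_on, disk_detected, network_up.]. New: log_uploaded, led_green, update_required.
Round 2: (iv) [boot_ok :- update_required.]; (v) [firmware_stale :- update_required.]. New: boot_ok, firmware_stale.
Round 3: (vii) [bios_posted :- boot_ok, led_green.]; (viii) [replace_psu :- boot_ok.]. New: bios_posted, replace_psu.
replace_psu first appears in round 3.

3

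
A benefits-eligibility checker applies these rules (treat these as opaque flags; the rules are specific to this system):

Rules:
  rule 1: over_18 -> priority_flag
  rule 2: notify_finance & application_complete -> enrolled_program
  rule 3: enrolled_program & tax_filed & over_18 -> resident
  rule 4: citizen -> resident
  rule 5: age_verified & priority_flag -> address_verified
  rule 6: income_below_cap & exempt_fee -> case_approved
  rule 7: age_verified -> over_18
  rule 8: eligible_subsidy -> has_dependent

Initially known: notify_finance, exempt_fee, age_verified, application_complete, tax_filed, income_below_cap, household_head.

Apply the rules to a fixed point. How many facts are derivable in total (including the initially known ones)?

Round 1: rule 2 [notify_finance & application_complete -> enrolled_program]; rule 6 [income_below_cap & exempt_fee -> case_approved]; rule 7 [age_verified -> over_18]. New: enrolled_program, case_approved, over_18.
Round 2: rule 1 [over_18 -> priority_flag]; rule 3 [enrolled_program & tax_filed & over_18 -> resident]. New: priority_flag, resident.
Round 3: rule 5 [age_verified & priority_flag -> address_verified]. New: address_verified.
Closure: {address_verified, age_verified, application_complete, case_approved, enrolled_program, exempt_fee, household_head, income_below_cap, notify_finance, over_18, priority_flag, resident, tax_filed} — 13 facts.

13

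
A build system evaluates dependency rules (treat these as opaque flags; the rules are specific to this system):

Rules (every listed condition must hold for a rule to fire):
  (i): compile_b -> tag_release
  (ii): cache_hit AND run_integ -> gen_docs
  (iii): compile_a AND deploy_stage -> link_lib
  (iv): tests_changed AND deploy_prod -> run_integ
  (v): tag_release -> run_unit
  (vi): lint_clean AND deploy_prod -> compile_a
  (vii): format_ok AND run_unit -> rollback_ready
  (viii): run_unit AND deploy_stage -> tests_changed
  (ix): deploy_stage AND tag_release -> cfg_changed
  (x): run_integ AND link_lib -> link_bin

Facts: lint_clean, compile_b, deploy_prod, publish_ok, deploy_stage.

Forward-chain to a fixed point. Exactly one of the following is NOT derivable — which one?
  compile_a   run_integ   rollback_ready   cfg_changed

Round 1: (i) [compile_b -> tag_release]; (vi) [lint_clean AND deploy_prod -> compile_a]. Adds tag_release, compile_a.
Round 2: (iii) [compile_a AND deploy_stage -> link_lib]; (v) [tag_release -> run_unit]; (ix) [deploy_stage AND tag_release -> cfg_changed]. Adds link_lib, run_unit, cfg_changed.
Round 3: (viii) [run_unit AND deploy_stage -> tests_changed]. Adds tests_changed.
Round 4: (iv) [tests_changed AND deploy_prod -> run_integ]. Adds run_integ.
Round 5: (x) [run_integ AND link_lib -> link_bin]. Adds link_bin.
Derived: run_integ (round 4), compile_a (round 1), cfg_changed (round 2). rollback_ready never appears in any round.

rollback_ready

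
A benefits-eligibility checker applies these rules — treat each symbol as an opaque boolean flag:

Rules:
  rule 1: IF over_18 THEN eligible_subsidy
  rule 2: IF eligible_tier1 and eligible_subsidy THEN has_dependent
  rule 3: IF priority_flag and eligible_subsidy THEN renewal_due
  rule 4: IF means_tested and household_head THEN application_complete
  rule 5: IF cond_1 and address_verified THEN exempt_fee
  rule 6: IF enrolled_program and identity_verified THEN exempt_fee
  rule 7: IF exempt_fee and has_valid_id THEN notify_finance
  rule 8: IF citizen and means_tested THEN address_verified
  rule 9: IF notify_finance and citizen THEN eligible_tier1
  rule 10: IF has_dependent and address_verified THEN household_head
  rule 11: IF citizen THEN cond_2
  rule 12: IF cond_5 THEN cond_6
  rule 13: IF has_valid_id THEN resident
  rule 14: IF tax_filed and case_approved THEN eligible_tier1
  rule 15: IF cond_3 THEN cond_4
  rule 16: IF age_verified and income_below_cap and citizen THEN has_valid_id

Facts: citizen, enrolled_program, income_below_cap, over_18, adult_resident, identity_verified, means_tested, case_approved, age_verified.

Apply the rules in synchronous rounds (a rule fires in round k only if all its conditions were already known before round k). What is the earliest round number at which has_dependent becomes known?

4

Round 1: rule 1 [IF over_18 THEN eligible_subsidy]; rule 6 [IF enrolled_program and identity_verified THEN exempt_fee]; rule 8 [IF citizen and means_tested THEN address_verified]; rule 11 [IF citizen THEN cond_2]; rule 16 [IF age_verified and income_below_cap and citizen THEN has_valid_id]. Adds eligible_subsidy, exempt_fee, address_verified, cond_2, has_valid_id.
Round 2: rule 7 [IF exempt_fee and has_valid_id THEN notify_finance]; rule 13 [IF has_valid_id THEN resident]. Adds notify_finance, resident.
Round 3: rule 9 [IF notify_finance and citizen THEN eligible_tier1]. Adds eligible_tier1.
Round 4: rule 2 [IF eligible_tier1 and eligible_subsidy THEN has_dependent]. Adds has_dependent.
has_dependent first appears in round 4.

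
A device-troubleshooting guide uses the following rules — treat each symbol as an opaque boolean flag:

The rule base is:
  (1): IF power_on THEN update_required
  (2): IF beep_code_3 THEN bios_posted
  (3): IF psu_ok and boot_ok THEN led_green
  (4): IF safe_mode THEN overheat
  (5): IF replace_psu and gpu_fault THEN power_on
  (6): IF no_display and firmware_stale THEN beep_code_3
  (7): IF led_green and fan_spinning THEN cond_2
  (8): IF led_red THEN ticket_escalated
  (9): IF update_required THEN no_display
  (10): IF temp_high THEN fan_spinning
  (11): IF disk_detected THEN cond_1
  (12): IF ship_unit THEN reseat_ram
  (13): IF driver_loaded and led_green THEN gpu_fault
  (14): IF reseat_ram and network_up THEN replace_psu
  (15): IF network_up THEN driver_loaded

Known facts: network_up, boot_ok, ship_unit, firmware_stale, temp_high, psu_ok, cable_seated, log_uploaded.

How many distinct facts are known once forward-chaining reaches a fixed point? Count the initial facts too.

20

[1] (3) [IF psu_ok and boot_ok THEN led_green]; (10) [IF temp_high THEN fan_spinning]; (12) [IF ship_unit THEN reseat_ram]; (15) [IF network_up THEN driver_loaded]. ⇒ new: led_green, fan_spinning, reseat_ram, driver_loaded.
[2] (7) [IF led_green and fan_spinning THEN cond_2]; (13) [IF driver_loaded and led_green THEN gpu_fault]; (14) [IF reseat_ram and network_up THEN replace_psu]. ⇒ new: cond_2, gpu_fault, replace_psu.
[3] (5) [IF replace_psu and gpu_fault THEN power_on]. ⇒ new: power_on.
[4] (1) [IF power_on THEN update_required]. ⇒ new: update_required.
[5] (9) [IF update_required THEN no_display]. ⇒ new: no_display.
[6] (6) [IF no_display and firmware_stale THEN beep_code_3]. ⇒ new: beep_code_3.
[7] (2) [IF beep_code_3 THEN bios_posted]. ⇒ new: bios_posted.
Closure: {beep_code_3, bios_posted, boot_ok, cable_seated, cond_2, driver_loaded, fan_spinning, firmware_stale, gpu_fault, led_green, log_uploaded, network_up, no_display, power_on, psu_ok, replace_psu, reseat_ram, ship_unit, temp_high, update_required} — 20 facts.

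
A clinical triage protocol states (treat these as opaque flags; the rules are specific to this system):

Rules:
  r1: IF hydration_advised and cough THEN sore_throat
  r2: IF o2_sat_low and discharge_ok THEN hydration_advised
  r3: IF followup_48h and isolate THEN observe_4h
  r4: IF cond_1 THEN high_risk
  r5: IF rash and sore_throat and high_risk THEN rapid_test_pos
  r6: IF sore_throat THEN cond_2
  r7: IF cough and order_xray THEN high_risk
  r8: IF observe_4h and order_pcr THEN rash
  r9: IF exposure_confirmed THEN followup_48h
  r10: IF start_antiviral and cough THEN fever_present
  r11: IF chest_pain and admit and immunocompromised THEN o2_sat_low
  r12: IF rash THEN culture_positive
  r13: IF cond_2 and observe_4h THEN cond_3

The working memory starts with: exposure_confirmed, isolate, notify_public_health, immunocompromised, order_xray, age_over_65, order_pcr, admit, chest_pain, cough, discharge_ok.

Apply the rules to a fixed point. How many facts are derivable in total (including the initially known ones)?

22

Round 1 fires r7, r9, r11, giving high_risk, followup_48h, o2_sat_low.
Round 2 fires r2, r3, giving hydration_advised, observe_4h.
Round 3 fires r1, r8, giving sore_throat, rash.
Round 4 fires r5, r6, r12, giving rapid_test_pos, cond_2, culture_positive.
Round 5 fires r13, giving cond_3.
Closure: {admit, age_over_65, chest_pain, cond_2, cond_3, cough, culture_positive, discharge_ok, exposure_confirmed, followup_48h, high_risk, hydration_advised, immunocompromised, isolate, notify_public_health, o2_sat_low, observe_4h, order_pcr, order_xray, rapid_test_pos, rash, sore_throat} — 22 facts.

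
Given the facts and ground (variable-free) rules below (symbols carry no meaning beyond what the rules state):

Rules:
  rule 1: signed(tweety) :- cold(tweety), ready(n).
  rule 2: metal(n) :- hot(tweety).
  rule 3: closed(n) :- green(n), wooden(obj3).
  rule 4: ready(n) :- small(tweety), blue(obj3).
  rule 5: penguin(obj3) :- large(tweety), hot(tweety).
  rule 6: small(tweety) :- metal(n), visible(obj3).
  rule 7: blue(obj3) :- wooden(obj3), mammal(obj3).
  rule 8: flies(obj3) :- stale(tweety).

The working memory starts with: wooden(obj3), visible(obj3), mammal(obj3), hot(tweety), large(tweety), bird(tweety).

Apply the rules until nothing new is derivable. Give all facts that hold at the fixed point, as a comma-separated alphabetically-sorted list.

bird(tweety), blue(obj3), hot(tweety), large(tweety), mammal(obj3), metal(n), penguin(obj3), ready(n), small(tweety), visible(obj3), wooden(obj3)

Round 1 — rule 2, rule 5, rule 7, derive metal(n), penguin(obj3), blue(obj3).
Round 2 — rule 6, derive small(tweety).
Round 3 — rule 4, derive ready(n).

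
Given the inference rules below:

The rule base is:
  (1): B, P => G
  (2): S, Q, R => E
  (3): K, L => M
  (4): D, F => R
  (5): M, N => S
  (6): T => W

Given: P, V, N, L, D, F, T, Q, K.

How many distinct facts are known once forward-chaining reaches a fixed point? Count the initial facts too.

[1] (3) [K, L => M]; (4) [D, F => R]; (6) [T => W]. ⇒ new: M, R, W.
[2] (5) [M, N => S]. ⇒ new: S.
[3] (2) [S, Q, R => E]. ⇒ new: E.
Closure: {D, E, F, K, L, M, N, P, Q, R, S, T, V, W} — 14 facts.

14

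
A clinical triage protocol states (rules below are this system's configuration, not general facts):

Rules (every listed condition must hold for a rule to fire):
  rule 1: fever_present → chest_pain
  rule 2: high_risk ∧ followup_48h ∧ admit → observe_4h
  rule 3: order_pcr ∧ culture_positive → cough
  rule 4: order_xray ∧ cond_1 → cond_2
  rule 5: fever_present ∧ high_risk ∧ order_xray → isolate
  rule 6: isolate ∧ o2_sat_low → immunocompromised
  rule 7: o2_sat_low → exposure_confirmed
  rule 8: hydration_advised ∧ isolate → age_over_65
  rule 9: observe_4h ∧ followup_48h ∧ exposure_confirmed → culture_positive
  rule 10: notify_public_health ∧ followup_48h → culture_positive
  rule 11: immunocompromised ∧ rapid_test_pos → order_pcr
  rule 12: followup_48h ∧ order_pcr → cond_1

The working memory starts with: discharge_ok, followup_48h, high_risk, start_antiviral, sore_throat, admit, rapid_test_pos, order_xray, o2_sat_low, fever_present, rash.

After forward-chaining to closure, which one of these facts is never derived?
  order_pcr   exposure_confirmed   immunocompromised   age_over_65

Round 1 fires rule 1, rule 2, rule 5, rule 7, giving chest_pain, observe_4h, isolate, exposure_confirmed.
Round 2 fires rule 6, rule 9, giving immunocompromised, culture_positive.
Round 3 fires rule 11, giving order_pcr.
Round 4 fires rule 3, rule 12, giving cough, cond_1.
Round 5 fires rule 4, giving cond_2.
Derived: exposure_confirmed (round 1), immunocompromised (round 2), order_pcr (round 3). age_over_65 never appears in any round.

age_over_65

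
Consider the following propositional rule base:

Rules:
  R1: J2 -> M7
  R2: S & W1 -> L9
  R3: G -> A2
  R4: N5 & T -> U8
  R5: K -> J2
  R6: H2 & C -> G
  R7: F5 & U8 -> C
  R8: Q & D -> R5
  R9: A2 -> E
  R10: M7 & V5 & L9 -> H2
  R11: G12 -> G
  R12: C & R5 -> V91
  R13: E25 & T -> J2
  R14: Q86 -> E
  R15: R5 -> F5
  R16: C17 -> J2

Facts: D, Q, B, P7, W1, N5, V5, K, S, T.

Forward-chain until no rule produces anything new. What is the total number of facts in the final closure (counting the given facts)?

Round 1: R2 [S & W1 -> L9]; R4 [N5 & T -> U8]; R5 [K -> J2]; R8 [Q & D -> R5]. New: L9, U8, J2, R5.
Round 2: R1 [J2 -> M7]; R15 [R5 -> F5]. New: M7, F5.
Round 3: R7 [F5 & U8 -> C]; R10 [M7 & V5 & L9 -> H2]. New: C, H2.
Round 4: R6 [H2 & C -> G]; R12 [C & R5 -> V91]. New: G, V91.
Round 5: R3 [G -> A2]. New: A2.
Round 6: R9 [A2 -> E]. New: E.
Closure: {A2, B, C, D, E, F5, G, H2, J2, K, L9, M7, N5, P7, Q, R5, S, T, U8, V5, V91, W1} — 22 facts.

22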